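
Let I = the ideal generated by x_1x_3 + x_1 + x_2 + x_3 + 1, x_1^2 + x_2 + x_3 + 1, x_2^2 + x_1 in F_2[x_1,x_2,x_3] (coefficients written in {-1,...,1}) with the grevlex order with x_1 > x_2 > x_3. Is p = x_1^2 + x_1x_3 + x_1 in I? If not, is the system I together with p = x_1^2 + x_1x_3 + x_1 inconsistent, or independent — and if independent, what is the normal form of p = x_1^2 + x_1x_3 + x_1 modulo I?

x_1^2 + x_1x_3 + x_1 lies in I (it reduces to 0).

First compute the reduced Gröbner basis of I by Buchberger's algorithm.
f_1 = x_1x_3 + x_1 + x_2 + x_3 + 1, LT = x_1x_3.
f_2 = x_1^2 + x_2 + x_3 + 1, LT = x_1^2.
f_3 = x_2^2 + x_1, LT = x_2^2.

S(f_1,f_2): lcm = x_1^2x_3. S = x_1^2 + x_1x_2 + x_1x_3 + x_2x_3 + x_3^2 + x_1 + x_3.
  leading term x_1^2: subtract (1)·f_2 from x_1^2 + x_1x_2 + x_1x_3 + x_2x_3 + x_3^2 + x_1 + x_3 → x_1x_2 + x_1x_3 + x_2x_3 + x_3^2 + x_1 + x_2 + 1
  leading term x_1x_2: no divisor's leading term divides it; move x_1x_2 to the remainder.
  leading term x_1x_3: subtract (1)·f_1 from x_1x_3 + x_2x_3 + x_3^2 + x_1 + x_2 + 1 → x_2x_3 + x_3^2 + x_3
  leading term x_2x_3: no divisor's leading term divides it; move x_2x_3 to the remainder.
  leading term x_3^2: no divisor's leading term divides it; move x_3^2 to the remainder.
  leading term x_3: no divisor's leading term divides it; move x_3 to the remainder.
  remainder x_1x_2 + x_2x_3 + x_3^2 + x_3 ≠ 0; add h_4 = x_1x_2 + x_2x_3 + x_3^2 + x_3 to the basis.

S(f_1,h_4): lcm = x_1x_2x_3. S = x_2x_3^2 + x_3^3 + x_1x_2 + x_2^2 + x_2x_3 + x_3^2 + x_2.
  leading term x_2x_3^2: no divisor's leading term divides it; move x_2x_3^2 to the remainder.
  leading term x_3^3: no divisor's leading term divides it; move x_3^3 to the remainder.
  leading term x_1x_2: subtract (1)·h_4 from x_1x_2 + x_2^2 + x_2x_3 + x_3^2 + x_2 → x_2^2 + x_2 + x_3
  leading term x_2^2: subtract (1)·f_3 from x_2^2 + x_2 + x_3 → x_1 + x_2 + x_3
  leading term x_1: no divisor's leading term divides it; move x_1 to the remainder.
  leading term x_2: no divisor's leading term divides it; move x_2 to the remainder.
  leading term x_3: no divisor's leading term divides it; move x_3 to the remainder.
  remainder x_2x_3^2 + x_3^3 + x_1 + x_2 + x_3 ≠ 0; add h_5 = x_2x_3^2 + x_3^3 + x_1 + x_2 + x_3 to the basis.

S(f_3,h_4): lcm = x_1x_2^2. S = x_2^2x_3 + x_2x_3^2 + x_1^2 + x_2x_3.
  leading term x_2^2x_3: subtract (x_3)·f_3 from x_2^2x_3 + x_2x_3^2 + x_1^2 + x_2x_3 → x_2x_3^2 + x_1^2 + x_1x_3 + x_2x_3
  leading term x_2x_3^2: subtract (1)·h_5 from x_2x_3^2 + x_1^2 + x_1x_3 + x_2x_3 → x_3^3 + x_1^2 + x_1x_3 + x_2x_3 + x_1 + x_2 + x_3
  leading term x_3^3: no divisor's leading term divides it; move x_3^3 to the remainder.
  leading term x_1^2: subtract (1)·f_2 from x_1^2 + x_1x_3 + x_2x_3 + x_1 + x_2 + x_3 → x_1x_3 + x_2x_3 + x_1 + 1
  leading term x_1x_3: subtract (1)·f_1 from x_1x_3 + x_2x_3 + x_1 + 1 → x_2x_3 + x_2 + x_3
  leading term x_2x_3: no divisor's leading term divides it; move x_2x_3 to the remainder.
  leading term x_2: no divisor's leading term divides it; move x_2 to the remainder.
  leading term x_3: no divisor's leading term divides it; move x_3 to the remainder.
  remainder x_3^3 + x_2x_3 + x_2 + x_3 ≠ 0; add h_6 = x_3^3 + x_2x_3 + x_2 + x_3 to the basis.

The other S-polynomials (S(f_1,f_3), S(f_2,f_3), S(f_2,h_4), S(f_1,h_5), S(f_2,h_5), S(f_3,h_5), S(h_4,h_5), S(f_1,h_6), S(f_2,h_6), S(f_3,h_6), S(h_4,h_6), S(h_5,h_6)) all reduce to 0 modulo the current basis, so we have a Gröbner basis.
Inter-reduce: drop elements whose leading term is divisible by another's, tail-reduce, and make monic.
Reduced Gröbner basis: {x_2x_3^2 + x_2x_3 + x_1, x_3^3 + x_2x_3 + x_2 + x_3, x_1^2 + x_2 + x_3 + 1, x_1x_2 + x_2x_3 + x_3^2 + x_3, x_2^2 + x_1, x_1x_3 + x_1 + x_2 + x_3 + 1}.
Label its elements g_1 = x_2x_3^2 + x_2x_3 + x_1, g_2 = x_3^3 + x_2x_3 + x_2 + x_3, g_3 = x_1^2 + x_2 + x_3 + 1, g_4 = x_1x_2 + x_2x_3 + x_3^2 + x_3, g_5 = x_2^2 + x_1, g_6 = x_1x_3 + x_1 + x_2 + x_3 + 1.

Reduce p = x_1^2 + x_1x_3 + x_1 modulo G:
  leading term x_1^2: subtract (1)·g_3 from x_1^2 + x_1x_3 + x_1 → x_1x_3 + x_1 + x_2 + x_3 + 1
  leading term x_1x_3: subtract (1)·g_6 from x_1x_3 + x_1 + x_2 + x_3 + 1 → 0
  normal form = 0.
Since the normal form is 0, p ∈ I.

Ideal membership is decidable via reduction modulo a Gröbner basis.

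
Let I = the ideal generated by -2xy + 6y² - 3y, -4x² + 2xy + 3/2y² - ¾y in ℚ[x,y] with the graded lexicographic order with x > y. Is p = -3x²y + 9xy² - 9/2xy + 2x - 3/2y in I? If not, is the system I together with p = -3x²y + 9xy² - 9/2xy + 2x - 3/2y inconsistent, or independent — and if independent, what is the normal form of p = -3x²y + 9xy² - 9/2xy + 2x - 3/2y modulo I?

-3x²y + 9xy² - 9/2xy + 2x - 3/2y is independent of I; its normal form modulo I is 2x - 3/2y.

First compute the reduced Gröbner basis of I by Buchberger's algorithm.
f_1 = -2xy + 6y² - 3y, LT = xy.
f_2 = -4x² + 2xy + 3/2y² - ¾y, LT = x².

S(f_1,f_2): lcm = x²y. S = -5/2xy² + ⅜y³ + 3/2xy - 3/16y².
  leading term xy²: subtract (5/4y)·f_1 from -5/2xy² + ⅜y³ + 3/2xy - 3/16y² → -57/8y³ + 3/2xy + 57/16y²
  leading term y³: no divisor's leading term divides it; move -57/8y³ to the remainder.
  leading term xy: subtract (-¾)·f_1 from 3/2xy + 57/16y² → 129/16y² - 9/4y
  leading term y²: no divisor's leading term divides it; move 129/16y² to the remainder.
  leading term y: no divisor's leading term divides it; move -9/4y to the remainder.
  remainder -57/8y³ + 129/16y² - 9/4y ≠ 0; add h_3 = -57/8y³ + 129/16y² - 9/4y to the basis.

The other S-polynomials (S(f_1,h_3), S(f_2,h_3)) all reduce to 0 modulo the current basis, so we have a Gröbner basis.
Inter-reduce: drop elements whose leading term is divisible by another's, tail-reduce, and make monic.
Reduced Gröbner basis: {y³ - 43/38y² + 6/19y, x² - 15/8y² + 15/16y, xy - 3y² + 3/2y}.
Label its elements g_1 = y³ - 43/38y² + 6/19y, g_2 = x² - 15/8y² + 15/16y, g_3 = xy - 3y² + 3/2y.

Reduce p = -3x²y + 9xy² - 9/2xy + 2x - 3/2y modulo G:
  leading term x²y: subtract (-3y)·g_2 from -3x²y + 9xy² - 9/2xy + 2x - 3/2y → 9xy² - 45/8y³ - 9/2xy + 45/16y² + 2x - 3/2y
  leading term xy²: subtract (9y)·g_3 from 9xy² - 45/8y³ - 9/2xy + 45/16y² + 2x - 3/2y → 171/8y³ - 9/2xy - 171/16y² + 2x - 3/2y
  leading term y³: subtract (171/8)·g_1 from 171/8y³ - 9/2xy - 171/16y² + 2x - 3/2y → -9/2xy + 27/2y² + 2x - 33/4y
  leading term xy: subtract (-9/2)·g_3 from -9/2xy + 27/2y² + 2x - 33/4y → 2x - 3/2y
  leading term x: no divisor's leading term divides it; move 2x to the remainder.
  leading term y: no divisor's leading term divides it; move -3/2y to the remainder.
  normal form = 2x - 3/2y.
The normal form is nonzero, so p ∉ I. Since p minus its normal form lies in I, I + (p) = I + (r) where r = 2x - 3/2y; decide whether this ideal is the whole ring.
Run Buchberger on G together with r (pairs among the g_i already reduce to 0 since G is a Gröbner basis):
g_1 = y³ - 43/38y² + 6/19y, LT = y³.
g_2 = x² - 15/8y² + 15/16y, LT = x².
g_3 = xy - 3y² + 3/2y, LT = xy.
r = 2x - 3/2y, LT = x.

S(g_2,r): lcm = x². S = ¾xy - 15/8y² + 15/16y.
  leading term xy: subtract (¾)·g_3 from ¾xy - 15/8y² + 15/16y → ⅜y² - 3/16y
  leading term y²: no divisor's leading term divides it; move ⅜y² to the remainder.
  leading term y: no divisor's leading term divides it; move -3/16y to the remainder.
  remainder ⅜y² - 3/16y ≠ 0; add m_5 = ⅜y² - 3/16y to the basis.

S(g_3,r): lcm = xy. S = -9/4y² + 3/2y.
  leading term y²: subtract (-6)·m_5 from -9/4y² + 3/2y → ⅜y
  leading term y: no divisor's leading term divides it; move ⅜y to the remainder.
  remainder ⅜y ≠ 0; add m_6 = ⅜y to the basis.

The other S-polynomials (S(g_1,g_2), S(g_1,g_3), S(g_1,r), S(g_2,g_3), S(g_1,m_5), S(g_2,m_5), S(g_3,m_5), S(r,m_5), S(g_1,m_6), S(g_2,m_6), S(g_3,m_6), S(r,m_6), S(m_5,m_6)) all reduce to 0 modulo the current basis, so we have a Gröbner basis.
Inter-reduce: drop elements whose leading term is divisible by another's, tail-reduce, and make monic.
Reduced Gröbner basis: {x, y}.
The reduced Gröbner basis of I + (p) is {x, y} ≠ {1}, a proper ideal, so the enlarged system stays consistent: p is independent of I, with normal form 2x - 3/2y.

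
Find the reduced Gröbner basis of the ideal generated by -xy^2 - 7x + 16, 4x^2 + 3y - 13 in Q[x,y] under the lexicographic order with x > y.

f_1 = -xy^2 - 7x + 16, LT = xy^2.
f_2 = 4x^2 + 3y - 13, LT = x^2.

S(f_1,f_2): lcm = x^2y^2. S = 7x^2 - 16x - 3/4y^3 + 13/4y^2.
  reduce S modulo (f_1, f_2):
  remainder -16x - 3/4y^3 + 13/4y^2 - 21/4y + 91/4 ≠ 0; add g_3 = -16x - 3/4y^3 + 13/4y^2 - 21/4y + 91/4 to the basis.

S(f_1,g_3): lcm = xy^2. S = 7x - 3/64y^5 + 13/64y^4 - 21/64y^3 + 91/64y^2 - 16.
  reduce S modulo (f_1, f_2, g_3):
  remainder -3/64y^5 + 13/64y^4 - 21/32y^3 + 91/32y^2 - 147/64y - 387/64 ≠ 0; add g_4 = -3/64y^5 + 13/64y^4 - 21/32y^3 + 91/32y^2 - 147/64y - 387/64 to the basis.

The other S-polynomials (S(f_2,g_3), S(f_1,g_4), S(f_2,g_4), S(g_3,g_4)) all reduce to 0 modulo the current basis, so we have a Gröbner basis.
Inter-reduce: drop elements whose leading term is divisible by another's, tail-reduce, and make monic.

G = {x + 3/64y^3 - 13/64y^2 + 21/64y - 91/64, y^5 - 13/3y^4 + 14y^3 - 182/3y^2 + 49y + 129}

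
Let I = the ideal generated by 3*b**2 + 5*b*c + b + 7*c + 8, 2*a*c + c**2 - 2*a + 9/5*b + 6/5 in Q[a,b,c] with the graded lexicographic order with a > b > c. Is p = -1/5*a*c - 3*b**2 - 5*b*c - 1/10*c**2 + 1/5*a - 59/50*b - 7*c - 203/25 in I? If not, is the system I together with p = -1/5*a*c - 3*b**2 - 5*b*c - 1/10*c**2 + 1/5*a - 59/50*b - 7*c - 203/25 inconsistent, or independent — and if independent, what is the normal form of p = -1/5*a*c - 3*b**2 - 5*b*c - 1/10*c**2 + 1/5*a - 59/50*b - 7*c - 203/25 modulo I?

-1/5*a*c - 3*b**2 - 5*b*c - 1/10*c**2 + 1/5*a - 59/50*b - 7*c - 203/25 lies in I (it reduces to 0).

First compute the reduced Gröbner basis of I by Buchberger's algorithm.
f_1 = 3*b**2 + 5*b*c + b + 7*c + 8, LT = b**2.
f_2 = 2*a*c + c**2 - 2*a + 9/5*b + 6/5, LT = a*c.

The S-polynomials (S(f_1,f_2)) all reduce to 0 modulo the current basis, so we have a Gröbner basis.
Inter-reduce: drop elements whose leading term is divisible by another's, tail-reduce, and make monic.
Reduced Gröbner basis: {a*c + 1/2*c**2 - a + 9/10*b + 3/5, b**2 + 5/3*b*c + 1/3*b + 7/3*c + 8/3}.
Label its elements g_1 = a*c + 1/2*c**2 - a + 9/10*b + 3/5, g_2 = b**2 + 5/3*b*c + 1/3*b + 7/3*c + 8/3.

Reduce p = -1/5*a*c - 3*b**2 - 5*b*c - 1/10*c**2 + 1/5*a - 59/50*b - 7*c - 203/25 modulo G:
  leading term a*c: subtract (-1/5)·g_1 from -1/5*a*c - 3*b**2 - 5*b*c - 1/10*c**2 + 1/5*a - 59/50*b - 7*c - 203/25 → -3*b**2 - 5*b*c - b - 7*c - 8
  leading term b**2: subtract (-3)·g_2 from -3*b**2 - 5*b*c - b - 7*c - 8 → 0
  normal form = 0.
Since the normal form is 0, p ∈ I.

Ideal membership is decidable via reduction modulo a Gröbner basis.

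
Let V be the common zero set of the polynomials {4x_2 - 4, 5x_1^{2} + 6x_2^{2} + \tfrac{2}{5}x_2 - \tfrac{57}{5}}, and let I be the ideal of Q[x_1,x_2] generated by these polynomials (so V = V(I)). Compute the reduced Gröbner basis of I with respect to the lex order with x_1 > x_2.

G = {x_1^{2} - 1, x_2 - 1}

f_1 = 4x_2 - 4, LT = x_2.
f_2 = 5x_1^{2} + 6x_2^{2} + \tfrac{2}{5}x_2 - \tfrac{57}{5}, LT = x_1^{2}.

The S-polynomials (S(f_1,f_2)) all reduce to 0 modulo the current basis, so we have a Gröbner basis.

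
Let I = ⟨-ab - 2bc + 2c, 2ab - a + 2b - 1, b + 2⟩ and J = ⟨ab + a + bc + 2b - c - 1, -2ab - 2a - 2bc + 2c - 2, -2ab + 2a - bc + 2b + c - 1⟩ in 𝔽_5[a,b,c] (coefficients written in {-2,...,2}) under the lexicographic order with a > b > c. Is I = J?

No, the ideals differ.

Two ideals are equal iff their reduced Gröbner bases coincide (the reduced basis is unique for a fixed ordering).
Buchberger on the first generating set:
f_1 = -ab - 2bc + 2c, LT = ab.
f_2 = 2ab - a + 2b - 1, LT = ab.
f_3 = b + 2, LT = b.

S(f_1,f_2): lcm = ab. S = -2a + 2bc - b - 2c - 2.
  reduce S modulo (f_1, f_2, f_3):
  remainder -2a - c ≠ 0; add g_4 = -2a - c to the basis.

The other S-polynomials (S(f_1,f_3), S(f_2,f_3), S(f_1,g_4), S(f_2,g_4), S(f_3,g_4)) all reduce to 0 modulo the current basis, so we have a Gröbner basis.
Inter-reduce: drop elements whose leading term is divisible by another's, tail-reduce, and make monic.
Reduced Gröbner basis: {a - 2c, b + 2}.

Buchberger on the second generating set:
h_1 = ab + a + bc + 2b - c - 1, LT = ab.
h_2 = -2ab - 2a - 2bc + 2c - 2, LT = ab.
h_3 = -2ab + 2a - bc + 2b + c - 1, LT = ab.

S(h_1,h_2): lcm = ab. S = 2b - 2.
  reduce S modulo (h_1, h_2, h_3):
  remainder 2b - 2 ≠ 0; add k_4 = 2b - 2 to the basis.

S(h_1,h_3): lcm = ab. S = 2a - 2bc - 2b + 2c + 1.
  reduce S modulo (h_1, h_2, h_3, k_4):
  remainder 2a - 1 ≠ 0; add k_5 = 2a - 1 to the basis.

S(h_1,k_4): lcm = ab. S = 2a + bc + 2b - c - 1.
  reduce S modulo (h_1, h_2, h_3, k_4, k_5):
  remainder 2 ≠ 0; add k_6 = 2 to the basis.

The other S-polynomials (S(h_2,h_3), S(h_2,k_4), S(h_3,k_4), S(h_1,k_5), S(h_2,k_5), S(h_3,k_5), S(k_4,k_5), S(h_1,k_6), S(h_2,k_6), S(h_3,k_6), S(k_4,k_6), S(k_5,k_6)) all reduce to 0 modulo the current basis, so we have a Gröbner basis.
Inter-reduce: drop elements whose leading term is divisible by another's, tail-reduce, and make monic.
Reduced Gröbner basis: {1}.

The bases are distinct; the ideals are different.
The same test decides containment: I ⊆ J iff every generator of I reduces to 0 modulo a Gröbner basis of J.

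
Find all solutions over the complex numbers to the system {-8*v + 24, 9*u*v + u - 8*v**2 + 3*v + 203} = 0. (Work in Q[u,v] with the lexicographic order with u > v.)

{(-5, 3)}

Compute a lex Gröbner basis by Buchberger's algorithm.
f_1 = -8*v + 24, LT = v.
f_2 = 9*u*v + u - 8*v**2 + 3*v + 203, LT = u*v.

S(f_1,f_2): lcm = u*v. S = -28/9*u + 8/9*v**2 - 1/3*v - 203/9.
  reduce S modulo (f_1, f_2):
  remainder -28/9*u - 140/9 ≠ 0; add h_3 = -28/9*u - 140/9 to the basis.

The other S-polynomials (S(f_1,h_3), S(f_2,h_3)) all reduce to 0 modulo the current basis, so we have a Gröbner basis.
Inter-reduce: drop elements whose leading term is divisible by another's, tail-reduce, and make monic.
Reduced Gröbner basis: {u + 5, v - 3}.

A lex Gröbner basis eliminates variables successively. Here v - 3 depends only on v, with roots {3}; lifting each root through the earlier basis elements recovers the full solutions.
  v = 3: the earlier basis element becomes u + 5 = 0, giving u = -5 — point (-5, 3).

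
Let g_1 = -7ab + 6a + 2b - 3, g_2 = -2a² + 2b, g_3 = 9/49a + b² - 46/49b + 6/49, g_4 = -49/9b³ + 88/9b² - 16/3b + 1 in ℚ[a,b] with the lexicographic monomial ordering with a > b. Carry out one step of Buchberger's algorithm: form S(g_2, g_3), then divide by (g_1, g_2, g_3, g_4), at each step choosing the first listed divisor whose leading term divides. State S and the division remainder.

lcm(LM(g_2), LM(g_3)) = a².
S = (lcm/LT(g_2))·g_2 − (lcm/LT(g_3))·g_3 = -49/9ab² + 46/9ab - ⅔a - b.
Reduce S modulo (g_1, g_2, g_3, g_4) in that order:
  leading term ab²: subtract (7/9b)·g_1 from -49/9ab² + 46/9ab - ⅔a - b → 4/9ab - ⅔a - 14/9b² + 4/3b
  leading term ab: subtract (-4/63)·g_1 from 4/9ab - ⅔a - 14/9b² + 4/3b → -2/7a - 14/9b² + 92/63b - 4/21
  leading term a: subtract (-14/9)·g_3 from -2/7a - 14/9b² + 92/63b - 4/21 → 0
The remainder is 0, so this S-polynomial contributes no new basis element.

S(g_2, g_3) = -49/9ab² + 46/9ab - ⅔a - b; remainder on division = 0.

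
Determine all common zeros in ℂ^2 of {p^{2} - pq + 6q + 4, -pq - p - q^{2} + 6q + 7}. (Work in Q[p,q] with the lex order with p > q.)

Compute a lex Gröbner basis by Buchberger's algorithm.
f_1 = p^{2} - pq + 6q + 4, LT = p^{2}.
f_2 = -pq - p - q^{2} + 6q + 7, LT = pq.

S(f_1,f_2): lcm = p^{2}q. S = -p^{2} - 2pq^{2} + 6pq + 7p + 6q^{2} + 4q.
  leading term p^{2}: subtract (-1)·f_1 from -p^{2} - 2pq^{2} + 6pq + 7p + 6q^{2} + 4q → -2pq^{2} + 5pq + 7p + 6q^{2} + 10q + 4
  leading term pq^{2}: subtract (2q)·f_2 from -2pq^{2} + 5pq + 7p + 6q^{2} + 10q + 4 → 7pq + 7p + 2q^{3} - 6q^{2} - 4q + 4
  leading term pq: subtract (-7)·f_2 from 7pq + 7p + 2q^{3} - 6q^{2} - 4q + 4 → 2q^{3} - 13q^{2} + 38q + 53
  leading term q^{3}: no divisor's leading term divides it; move 2q^{3} to the remainder.
  leading term q^{2}: no divisor's leading term divides it; move -13q^{2} to the remainder.
  leading term q: no divisor's leading term divides it; move 38q to the remainder.
  leading term 1: no divisor's leading term divides it; move 53 to the remainder.
  remainder 2q^{3} - 13q^{2} + 38q + 53 ≠ 0; add h_3 = 2q^{3} - 13q^{2} + 38q + 53 to the basis.

The other S-polynomials (S(f_1,h_3), S(f_2,h_3)) all reduce to 0 modulo the current basis, so we have a Gröbner basis.
Inter-reduce: drop elements whose leading term is divisible by another's, tail-reduce, and make monic.
Reduced Gröbner basis: {p^{2} + p + q^{2} - 3, pq + p + q^{2} - 6q - 7, q^{3} - \tfrac{13}{2}q^{2} + 19q + \tfrac{53}{2}}.

The lex basis is triangular: the last element involves only q. Solving q^{3} - \tfrac{13}{2}q^{2} + 19q + \tfrac{53}{2} = 0 gives q ∈ {-1, 15/4 - sqrt(199)*I/4, 15/4 + sqrt(199)*I/4}; substituting each value into the earlier elements determines the remaining variables.
  q = -1: the earlier basis element becomes p^{2} + p - 2 = 0, giving p = -2, 1 — points (-2, -1), (1, -1).
  q = 15/4 - sqrt(199)*I/4: the earlier basis elements become p**2 + p - 11/8 - 15*sqrt(199)*I/8 = 0; 19*p/4 - sqrt(199)*I*p/4 - 223/8 - 3*sqrt(199)*I/8 = 0, giving p = 13/4 + sqrt(199)*I/4 — point (13/4 + sqrt(199)*I/4, 15/4 - sqrt(199)*I/4).
  q = 15/4 + sqrt(199)*I/4: the earlier basis elements become p**2 + p - 11/8 + 15*sqrt(199)*I/8 = 0; 19*p/4 + sqrt(199)*I*p/4 - 223/8 + 3*sqrt(199)*I/8 = 0, giving p = 13/4 - sqrt(199)*I/4 — point (13/4 - sqrt(199)*I/4, 15/4 + sqrt(199)*I/4).
Each listed point satisfies every original equation (direct substitution).

{(-2, -1), (1, -1), (13/4 + sqrt(199)*I/4, 15/4 - sqrt(199)*I/4), (13/4 - sqrt(199)*I/4, 15/4 + sqrt(199)*I/4)}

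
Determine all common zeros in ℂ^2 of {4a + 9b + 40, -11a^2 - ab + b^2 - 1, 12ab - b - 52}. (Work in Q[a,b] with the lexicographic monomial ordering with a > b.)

Compute a lex Gröbner basis by Buchberger's algorithm.
f_1 = 4a + 9b + 40, LT = a.
f_2 = -11a^2 - ab + b^2 - 1, LT = a^2.
f_3 = 12ab - b - 52, LT = ab.

S(f_1,f_2): lcm = a^2. S = 95/44ab + 10a + 1/11b^2 - 1/11.
  leading term ab: subtract (95/176b)·f_1 from 95/44ab + 10a + 1/11b^2 - 1/11 → 10a - 839/176b^2 - 475/22b - 1/11
  leading term a: subtract (5/2)·f_1 from 10a - 839/176b^2 - 475/22b - 1/11 → -839/176b^2 - 485/11b - 1101/11
  leading term b^2: no divisor's leading term divides it; move -839/176b^2 to the remainder.
  leading term b: no divisor's leading term divides it; move -485/11b to the remainder.
  leading term 1: no divisor's leading term divides it; move -1101/11 to the remainder.
  remainder -839/176b^2 - 485/11b - 1101/11 ≠ 0; add h_4 = -839/176b^2 - 485/11b - 1101/11 to the basis.

S(f_1,f_3): lcm = ab. S = 9/4b^2 + 121/12b + 13/3.
  leading term b^2: subtract (-396/839)·h_4 from 9/4b^2 + 121/12b + 13/3 → -108001/10068b - 108001/2517
  leading term b: no divisor's leading term divides it; move -108001/10068b to the remainder.
  leading term 1: no divisor's leading term divides it; move -108001/2517 to the remainder.
  remainder -108001/10068b - 108001/2517 ≠ 0; add h_5 = -108001/10068b - 108001/2517 to the basis.

S(f_2,f_3): lcm = a^2b. S = 1/11ab^2 + 1/12ab + 13/3a - 1/11b^3 + 1/11b.
  leading term ab^2: subtract (1/44b^2)·f_1 from 1/11ab^2 + 1/12ab + 13/3a - 1/11b^3 + 1/11b → 1/12ab + 13/3a - 13/44b^3 - 10/11b^2 + 1/11b
  leading term ab: subtract (1/48b)·f_1 from 1/12ab + 13/3a - 13/44b^3 - 10/11b^2 + 1/11b → 13/3a - 13/44b^3 - 193/176b^2 - 49/66b
  leading term a: subtract (13/12)·f_1 from 13/3a - 13/44b^3 - 193/176b^2 - 49/66b → -13/44b^3 - 193/176b^2 - 1385/132b - 130/3
  leading term b^3: subtract (52/839b)·h_4 from -13/44b^3 - 193/176b^2 - 1385/132b - 130/3 → 21963/13424b^2 - 43181/10068b - 130/3
  leading term b^2: subtract (-241593/703921)·h_4 from 21963/13424b^2 - 43181/10068b - 130/3 → -164053519/8447052b - 164053519/2111763
  leading term b: subtract (1519/839)·h_5 from -164053519/8447052b - 164053519/2111763 → 0
  remainder 0.

S(f_1,h_4): leading monomials are coprime, so the S-polynomial reduces to 0 (Buchberger's first criterion).
S(f_2,h_4): leading monomials are coprime, so the S-polynomial reduces to 0 (Buchberger's first criterion).
S(f_3,h_4): lcm = ab^2. S = -7760/839ab - 17616/839a - 1/12b^2 - 13/3b.
  leading term ab: subtract (-1940/839b)·f_1 from -7760/839ab - 17616/839a - 1/12b^2 - 13/3b → -17616/839a + 208681/10068b^2 + 221893/2517b
  leading term a: subtract (-4404/839)·f_1 from -17616/839a + 208681/10068b^2 + 221893/2517b → 208681/10068b^2 + 340801/2517b + 176160/839
  leading term b^2: subtract (-9181964/2111763)·h_4 from 208681/10068b^2 + 340801/2517b + 176160/839 → -39636367/703921b - 158545468/703921
  leading term b: subtract (4404/839)·h_5 from -39636367/703921b - 158545468/703921 → 0
  remainder 0.

S(f_1,h_5): leading monomials are coprime, so the S-polynomial reduces to 0 (Buchberger's first criterion).
S(f_2,h_5): leading monomials are coprime, so the S-polynomial reduces to 0 (Buchberger's first criterion).
S(f_3,h_5): lcm = ab. S = -4a - 1/12b - 13/3.
  leading term a: subtract (-1)·f_1 from -4a - 1/12b - 13/3 → 107/12b + 107/3
  leading term b: subtract (-89773/108001)·h_5 from 107/12b + 107/3 → 0
  remainder 0.

S(h_4,h_5): lcm = b^2. S = 4404/839b + 17616/839.
  leading term b: subtract (-52848/108001)·h_5 from 4404/839b + 17616/839 → 0
  remainder 0.

Every S-polynomial of the final basis reduces to 0, so we have a Gröbner basis.
Inter-reduce: drop elements whose leading term is divisible by another's, tail-reduce, and make monic.
Reduced Gröbner basis: {a + 1, b + 4}.

The lex basis is triangular: the last element involves only b. Solving b + 4 = 0 gives b ∈ {-4}; substituting each value into the earlier elements determines the remaining variables.
  b = -4: the earlier basis element becomes a + 1 = 0, giving a = -1 — point (-1, -4).
Check: every point annihilates each of the original generators.

{(-1, -4)}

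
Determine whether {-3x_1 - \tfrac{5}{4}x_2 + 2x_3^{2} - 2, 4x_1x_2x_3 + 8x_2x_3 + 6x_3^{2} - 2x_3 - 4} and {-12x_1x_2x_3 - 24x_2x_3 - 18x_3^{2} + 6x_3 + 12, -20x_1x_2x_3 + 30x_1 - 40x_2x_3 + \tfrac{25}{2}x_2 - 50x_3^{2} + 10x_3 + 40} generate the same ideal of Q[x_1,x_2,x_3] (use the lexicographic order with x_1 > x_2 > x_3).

Yes, the ideals are equal.

Equality of ideals is decidable: compute both reduced Gröbner bases (unique for the ordering) and check whether they agree.
Buchberger on the first generating set:
f_1 = -3x_1 - \tfrac{5}{4}x_2 + 2x_3^{2} - 2, LT = x_1.
f_2 = 4x_1x_2x_3 + 8x_2x_3 + 6x_3^{2} - 2x_3 - 4, LT = x_1x_2x_3.

S(f_1,f_2): lcm = x_1x_2x_3. S = \tfrac{5}{12}x_2^{2}x_3 - \tfrac{2}{3}x_2x_3^{3} - \tfrac{4}{3}x_2x_3 - \tfrac{3}{2}x_3^{2} + \tfrac{1}{2}x_3 + 1.
  leading term x_2^{2}x_3: no divisor's leading term divides it; move \tfrac{5}{12}x_2^{2}x_3 to the remainder.
  leading term x_2x_3^{3}: no divisor's leading term divides it; move -\tfrac{2}{3}x_2x_3^{3} to the remainder.
  leading term x_2x_3: no divisor's leading term divides it; move -\tfrac{4}{3}x_2x_3 to the remainder.
  leading term x_3^{2}: no divisor's leading term divides it; move -\tfrac{3}{2}x_3^{2} to the remainder.
  leading term x_3: no divisor's leading term divides it; move \tfrac{1}{2}x_3 to the remainder.
  leading term 1: no divisor's leading term divides it; move 1 to the remainder.
  remainder \tfrac{5}{12}x_2^{2}x_3 - \tfrac{2}{3}x_2x_3^{3} - \tfrac{4}{3}x_2x_3 - \tfrac{3}{2}x_3^{2} + \tfrac{1}{2}x_3 + 1 ≠ 0; add g_3 = \tfrac{5}{12}x_2^{2}x_3 - \tfrac{2}{3}x_2x_3^{3} - \tfrac{4}{3}x_2x_3 - \tfrac{3}{2}x_3^{2} + \tfrac{1}{2}x_3 + 1 to the basis.

The other S-polynomials (S(f_1,g_3), S(f_2,g_3)) all reduce to 0 modulo the current basis, so we have a Gröbner basis.
Inter-reduce: drop elements whose leading term is divisible by another's, tail-reduce, and make monic.
Reduced Gröbner basis: {x_1 + \tfrac{5}{12}x_2 - \tfrac{2}{3}x_3^{2} + \tfrac{2}{3}, x_2^{2}x_3 - \tfrac{8}{5}x_2x_3^{3} - \tfrac{16}{5}x_2x_3 - \tfrac{18}{5}x_3^{2} + \tfrac{6}{5}x_3 + \tfrac{12}{5}}.

Buchberger on the second generating set:
h_1 = -12x_1x_2x_3 - 24x_2x_3 - 18x_3^{2} + 6x_3 + 12, LT = x_1x_2x_3.
h_2 = -20x_1x_2x_3 + 30x_1 - 40x_2x_3 + \tfrac{25}{2}x_2 - 50x_3^{2} + 10x_3 + 40, LT = x_1x_2x_3.

S(h_1,h_2): lcm = x_1x_2x_3. S = \tfrac{3}{2}x_1 + \tfrac{5}{8}x_2 - x_3^{2} + 1.
  leading term x_1: no divisor's leading term divides it; move \tfrac{3}{2}x_1 to the remainder.
  leading term x_2: no divisor's leading term divides it; move \tfrac{5}{8}x_2 to the remainder.
  leading term x_3^{2}: no divisor's leading term divides it; move -x_3^{2} to the remainder.
  leading term 1: no divisor's leading term divides it; move 1 to the remainder.
  remainder \tfrac{3}{2}x_1 + \tfrac{5}{8}x_2 - x_3^{2} + 1 ≠ 0; add k_3 = \tfrac{3}{2}x_1 + \tfrac{5}{8}x_2 - x_3^{2} + 1 to the basis.

S(h_1,k_3): lcm = x_1x_2x_3. S = -\tfrac{5}{12}x_2^{2}x_3 + \tfrac{2}{3}x_2x_3^{3} + \tfrac{4}{3}x_2x_3 + \tfrac{3}{2}x_3^{2} - \tfrac{1}{2}x_3 - 1.
  leading term x_2^{2}x_3: no divisor's leading term divides it; move -\tfrac{5}{12}x_2^{2}x_3 to the remainder.
  leading term x_2x_3^{3}: no divisor's leading term divides it; move \tfrac{2}{3}x_2x_3^{3} to the remainder.
  leading term x_2x_3: no divisor's leading term divides it; move \tfrac{4}{3}x_2x_3 to the remainder.
  leading term x_3^{2}: no divisor's leading term divides it; move \tfrac{3}{2}x_3^{2} to the remainder.
  leading term x_3: no divisor's leading term divides it; move -\tfrac{1}{2}x_3 to the remainder.
  leading term 1: no divisor's leading term divides it; move -1 to the remainder.
  remainder -\tfrac{5}{12}x_2^{2}x_3 + \tfrac{2}{3}x_2x_3^{3} + \tfrac{4}{3}x_2x_3 + \tfrac{3}{2}x_3^{2} - \tfrac{1}{2}x_3 - 1 ≠ 0; add k_4 = -\tfrac{5}{12}x_2^{2}x_3 + \tfrac{2}{3}x_2x_3^{3} + \tfrac{4}{3}x_2x_3 + \tfrac{3}{2}x_3^{2} - \tfrac{1}{2}x_3 - 1 to the basis.

The other S-polynomials (S(h_2,k_3), S(h_1,k_4), S(h_2,k_4), S(k_3,k_4)) all reduce to 0 modulo the current basis, so we have a Gröbner basis.
Inter-reduce: drop elements whose leading term is divisible by another's, tail-reduce, and make monic.
Reduced Gröbner basis: {x_1 + \tfrac{5}{12}x_2 - \tfrac{2}{3}x_3^{2} + \tfrac{2}{3}, x_2^{2}x_3 - \tfrac{8}{5}x_2x_3^{3} - \tfrac{16}{5}x_2x_3 - \tfrac{18}{5}x_3^{2} + \tfrac{6}{5}x_3 + \tfrac{12}{5}}.

These coincide, so the ideals are equal.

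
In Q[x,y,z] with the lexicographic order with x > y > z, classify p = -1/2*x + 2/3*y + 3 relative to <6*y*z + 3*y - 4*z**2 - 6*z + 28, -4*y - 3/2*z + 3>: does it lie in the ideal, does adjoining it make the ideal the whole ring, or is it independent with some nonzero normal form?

-1/2*x + 2/3*y + 3 is independent of I; its normal form modulo I is -1/2*x - 1/4*z + 7/2.

First compute the reduced Gröbner basis of I by Buchberger's algorithm.
f_1 = 6*y*z + 3*y - 4*z**2 - 6*z + 28, LT = y*z.
f_2 = -4*y - 3/2*z + 3, LT = y.

S(f_1,f_2): lcm = y*z. S = 1/2*y - 25/24*z**2 - 1/4*z + 14/3.
  leading term y: subtract (-1/8)·f_2 from 1/2*y - 25/24*z**2 - 1/4*z + 14/3 → -25/24*z**2 - 7/16*z + 121/24
  leading term z**2: no divisor's leading term divides it; move -25/24*z**2 to the remainder.
  leading term z: no divisor's leading term divides it; move -7/16*z to the remainder.
  leading term 1: no divisor's leading term divides it; move 121/24 to the remainder.
  remainder -25/24*z**2 - 7/16*z + 121/24 ≠ 0; add h_3 = -25/24*z**2 - 7/16*z + 121/24 to the basis.

The other S-polynomials (S(f_1,h_3), S(f_2,h_3)) all reduce to 0 modulo the current basis, so we have a Gröbner basis.
Inter-reduce: drop elements whose leading term is divisible by another's, tail-reduce, and make monic.
Reduced Gröbner basis: {y + 3/8*z - 3/4, z**2 + 21/50*z - 121/25}.
Label its elements g_1 = y + 3/8*z - 3/4, g_2 = z**2 + 21/50*z - 121/25.

Reduce p = -1/2*x + 2/3*y + 3 modulo G:
  leading term x: no divisor's leading term divides it; move -1/2*x to the remainder.
  leading term y: subtract (2/3)·g_1 from 2/3*y + 3 → -1/4*z + 7/2
  leading term z: no divisor's leading term divides it; move -1/4*z to the remainder.
  leading term 1: no divisor's leading term divides it; move 7/2 to the remainder.
  normal form = -1/2*x - 1/4*z + 7/2.
The normal form is nonzero, so p ∉ I. Since p minus its normal form lies in I, I + (p) = I + (r) where r = -1/2*x - 1/4*z + 7/2; decide whether this ideal is the whole ring.
Run Buchberger on G together with r (pairs among the g_i already reduce to 0 since G is a Gröbner basis):
g_1 = y + 3/8*z - 3/4, LT = y.
g_2 = z**2 + 21/50*z - 121/25, LT = z**2.
r = -1/2*x - 1/4*z + 7/2, LT = x.

The S-polynomials (S(g_1,g_2), S(g_1,r), S(g_2,r)) all reduce to 0 modulo the current basis, so we have a Gröbner basis.
Inter-reduce: drop elements whose leading term is divisible by another's, tail-reduce, and make monic.
Reduced Gröbner basis: {x + 1/2*z - 7, y + 3/8*z - 3/4, z**2 + 21/50*z - 121/25}.
The reduced Gröbner basis of I + (p) is {x + 1/2*z - 7, y + 3/8*z - 3/4, z**2 + 21/50*z - 121/25} ≠ {1}, a proper ideal, so the enlarged system stays consistent: p is independent of I, with normal form -1/2*x - 1/4*z + 7/2.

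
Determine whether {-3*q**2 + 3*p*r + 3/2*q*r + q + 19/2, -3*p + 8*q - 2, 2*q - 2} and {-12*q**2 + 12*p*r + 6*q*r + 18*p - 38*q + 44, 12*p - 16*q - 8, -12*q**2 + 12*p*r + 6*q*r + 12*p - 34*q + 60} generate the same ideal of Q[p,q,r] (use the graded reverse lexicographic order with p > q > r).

No, the ideals differ.

For a fixed monomial order, each ideal has a unique reduced Gröbner basis; comparing bases decides equality.
Buchberger on the first generating set:
f_1 = -3*q**2 + 3*p*r + 3/2*q*r + q + 19/2, LT = q**2.
f_2 = -3*p + 8*q - 2, LT = p.
f_3 = 2*q - 2, LT = q.

S(f_1,f_3): lcm = q**2. S = -p*r - 1/2*q*r + 2/3*q - 19/6.
  leading term p*r: subtract (1/3*r)·f_2 from -p*r - 1/2*q*r + 2/3*q - 19/6 → -19/6*q*r + 2/3*q + 2/3*r - 19/6
  leading term q*r: subtract (-19/12*r)·f_3 from -19/6*q*r + 2/3*q + 2/3*r - 19/6 → 2/3*q - 5/2*r - 19/6
  leading term q: subtract (1/3)·f_3 from 2/3*q - 5/2*r - 19/6 → -5/2*r - 5/2
  leading term r: no divisor's leading term divides it; move -5/2*r to the remainder.
  leading term 1: no divisor's leading term divides it; move -5/2 to the remainder.
  remainder -5/2*r - 5/2 ≠ 0; add g_4 = -5/2*r - 5/2 to the basis.

The other S-polynomials (S(f_1,f_2), S(f_2,f_3), S(f_1,g_4), S(f_2,g_4), S(f_3,g_4)) all reduce to 0 modulo the current basis, so we have a Gröbner basis.
Inter-reduce: drop elements whose leading term is divisible by another's, tail-reduce, and make monic.
Reduced Gröbner basis: {p - 2, q - 1, r + 1}.

Buchberger on the second generating set:
h_1 = -12*q**2 + 12*p*r + 6*q*r + 18*p - 38*q + 44, LT = q**2.
h_2 = 12*p - 16*q - 8, LT = p.
h_3 = -12*q**2 + 12*p*r + 6*q*r + 12*p - 34*q + 60, LT = q**2.

S(h_1,h_3): lcm = q**2. S = -1/2*p + 1/3*q + 4/3.
  leading term p: subtract (-1/24)·h_2 from -1/2*p + 1/3*q + 4/3 → -1/3*q + 1
  leading term q: no divisor's leading term divides it; move -1/3*q to the remainder.
  leading term 1: no divisor's leading term divides it; move 1 to the remainder.
  remainder -1/3*q + 1 ≠ 0; add k_4 = -1/3*q + 1 to the basis.

S(h_1,k_4): lcm = q**2. S = -p*r - 1/2*q*r - 3/2*p + 37/6*q - 11/3.
  leading term p*r: subtract (-1/12*r)·h_2 from -p*r - 1/2*q*r - 3/2*p + 37/6*q - 11/3 → -11/6*q*r - 3/2*p + 37/6*q - 2/3*r - 11/3
  leading term q*r: subtract (11/2*r)·k_4 from -11/6*q*r - 3/2*p + 37/6*q - 2/3*r - 11/3 → -3/2*p + 37/6*q - 37/6*r - 11/3
  leading term p: subtract (-1/8)·h_2 from -3/2*p + 37/6*q - 37/6*r - 11/3 → 25/6*q - 37/6*r - 14/3
  leading term q: subtract (-25/2)·k_4 from 25/6*q - 37/6*r - 14/3 → -37/6*r + 47/6
  leading term r: no divisor's leading term divides it; move -37/6*r to the remainder.
  leading term 1: no divisor's leading term divides it; move 47/6 to the remainder.
  remainder -37/6*r + 47/6 ≠ 0; add k_5 = -37/6*r + 47/6 to the basis.

The other S-polynomials (S(h_1,h_2), S(h_2,h_3), S(h_2,k_4), S(h_3,k_4), S(h_1,k_5), S(h_2,k_5), S(h_3,k_5), S(k_4,k_5)) all reduce to 0 modulo the current basis, so we have a Gröbner basis.
Inter-reduce: drop elements whose leading term is divisible by another's, tail-reduce, and make monic.
Reduced Gröbner basis: {p - 14/3, q - 3, r - 47/37}.

Since the reduced bases disagree, the two ideals are not the same.
The same test decides containment: I ⊆ J iff every generator of I reduces to 0 modulo a Gröbner basis of J.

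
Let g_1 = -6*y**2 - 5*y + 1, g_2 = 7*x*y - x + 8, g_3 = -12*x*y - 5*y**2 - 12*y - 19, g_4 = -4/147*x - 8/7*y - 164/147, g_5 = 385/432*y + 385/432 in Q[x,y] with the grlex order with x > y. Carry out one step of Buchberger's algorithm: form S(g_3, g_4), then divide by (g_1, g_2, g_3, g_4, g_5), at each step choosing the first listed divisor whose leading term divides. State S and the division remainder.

S(g_3, g_4) = -499/12*y**2 - 40*y + 19/12; remainder on division = 0.

lcm(LM(g_3), LM(g_4)) = x*y.
S = (lcm/LT(g_3))·g_3 − (lcm/LT(g_4))·g_4 = -499/12*y**2 - 40*y + 19/12.
Reduce S modulo (g_1, g_2, g_3, g_4, g_5) in that order:
  leading term y**2: subtract (499/72)·g_1 from -499/12*y**2 - 40*y + 19/12 → -385/72*y - 385/72
  leading term y: subtract (-6)·g_5 from -385/72*y - 385/72 → 0
The remainder is 0, so this S-polynomial contributes no new basis element.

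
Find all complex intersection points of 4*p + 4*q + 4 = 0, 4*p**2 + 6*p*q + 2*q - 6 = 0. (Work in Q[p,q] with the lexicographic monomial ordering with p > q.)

{(-2, 1)}

Compute a lex Gröbner basis by Buchberger's algorithm.
f_1 = 4*p + 4*q + 4, LT = p.
f_2 = 4*p**2 + 6*p*q + 2*q - 6, LT = p**2.

S(f_1,f_2): lcm = p**2. S = -1/2*p*q + p - 1/2*q + 3/2.
  leading term p*q: subtract (-1/8*q)·f_1 from -1/2*p*q + p - 1/2*q + 3/2 → p + 1/2*q**2 + 3/2
  leading term p: subtract (1/4)·f_1 from p + 1/2*q**2 + 3/2 → 1/2*q**2 - q + 1/2
  leading term q**2: no divisor's leading term divides it; move 1/2*q**2 to the remainder.
  leading term q: no divisor's leading term divides it; move -q to the remainder.
  leading term 1: no divisor's leading term divides it; move 1/2 to the remainder.
  remainder 1/2*q**2 - q + 1/2 ≠ 0; add h_3 = 1/2*q**2 - q + 1/2 to the basis.

The other S-polynomials (S(f_1,h_3), S(f_2,h_3)) all reduce to 0 modulo the current basis, so we have a Gröbner basis.
Inter-reduce: drop elements whose leading term is divisible by another's, tail-reduce, and make monic.
Reduced Gröbner basis: {p + q + 1, q**2 - 2*q + 1}.

The lex basis is triangular: the last element involves only q. Solving q**2 - 2*q + 1 = 0 gives q ∈ {1}; substituting each value into the earlier elements determines the remaining variables.
  q = 1: the earlier basis element becomes p + 2 = 0, giving p = -2 — point (-2, 1).
Check: every point annihilates each of the original generators.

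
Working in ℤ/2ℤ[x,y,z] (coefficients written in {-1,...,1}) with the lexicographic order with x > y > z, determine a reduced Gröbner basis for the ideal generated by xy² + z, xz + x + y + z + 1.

G = {xy² + z, xz + x + y + z + 1, y³ + y²z + y² + z² + z}

f_1 = xy² + z, LT = xy².
f_2 = xz + x + y + z + 1, LT = xz.

S(f_1,f_2): lcm = xy²z. S = xy² + y³ + y²z + y² + z².
  leading term xy²: subtract (1)·f_1 from xy² + y³ + y²z + y² + z² → y³ + y²z + y² + z² + z
  leading term y³: no divisor's leading term divides it; move y³ to the remainder.
  leading term y²z: no divisor's leading term divides it; move y²z to the remainder.
  leading term y²: no divisor's leading term divides it; move y² to the remainder.
  leading term z²: no divisor's leading term divides it; move z² to the remainder.
  leading term z: no divisor's leading term divides it; move z to the remainder.
  remainder y³ + y²z + y² + z² + z ≠ 0; add g_3 = y³ + y²z + y² + z² + z to the basis.

The other S-polynomials (S(f_1,g_3), S(f_2,g_3)) all reduce to 0 modulo the current basis, so we have a Gröbner basis.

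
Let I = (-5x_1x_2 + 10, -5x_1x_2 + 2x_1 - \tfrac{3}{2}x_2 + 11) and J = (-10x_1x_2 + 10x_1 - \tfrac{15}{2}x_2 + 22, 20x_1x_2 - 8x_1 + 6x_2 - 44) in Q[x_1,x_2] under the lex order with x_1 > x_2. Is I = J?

No, the ideals differ.

Since reduced Gröbner bases are canonical representatives of ideals under a given ordering, it suffices to compute and compare them.
Buchberger on the first generating set:
f_1 = -5x_1x_2 + 10, LT = x_1x_2.
f_2 = -5x_1x_2 + 2x_1 - \tfrac{3}{2}x_2 + 11, LT = x_1x_2.

S(f_1,f_2): lcm = x_1x_2. S = \tfrac{2}{5}x_1 - \tfrac{3}{10}x_2 + \tfrac{1}{5}.
  leading term x_1: no divisor's leading term divides it; move \tfrac{2}{5}x_1 to the remainder.
  leading term x_2: no divisor's leading term divides it; move -\tfrac{3}{10}x_2 to the remainder.
  leading term 1: no divisor's leading term divides it; move \tfrac{1}{5} to the remainder.
  remainder \tfrac{2}{5}x_1 - \tfrac{3}{10}x_2 + \tfrac{1}{5} ≠ 0; add g_3 = \tfrac{2}{5}x_1 - \tfrac{3}{10}x_2 + \tfrac{1}{5} to the basis.

S(f_1,g_3): lcm = x_1x_2. S = \tfrac{3}{4}x_2^{2} - \tfrac{1}{2}x_2 - 2.
  leading term x_2^{2}: no divisor's leading term divides it; move \tfrac{3}{4}x_2^{2} to the remainder.
  leading term x_2: no divisor's leading term divides it; move -\tfrac{1}{2}x_2 to the remainder.
  leading term 1: no divisor's leading term divides it; move -2 to the remainder.
  remainder \tfrac{3}{4}x_2^{2} - \tfrac{1}{2}x_2 - 2 ≠ 0; add g_4 = \tfrac{3}{4}x_2^{2} - \tfrac{1}{2}x_2 - 2 to the basis.

S(f_2,g_3): lcm = x_1x_2. S = -\tfrac{2}{5}x_1 + \tfrac{3}{4}x_2^{2} - \tfrac{1}{5}x_2 - \tfrac{11}{5}.
  leading term x_1: subtract (-1)·g_3 from -\tfrac{2}{5}x_1 + \tfrac{3}{4}x_2^{2} - \tfrac{1}{5}x_2 - \tfrac{11}{5} → \tfrac{3}{4}x_2^{2} - \tfrac{1}{2}x_2 - 2
  leading term x_2^{2}: subtract (1)·g_4 from \tfrac{3}{4}x_2^{2} - \tfrac{1}{2}x_2 - 2 → 0
  remainder 0.

S(f_1,g_4): lcm = x_1x_2^{2}. S = \tfrac{2}{3}x_1x_2 + \tfrac{8}{3}x_1 - 2x_2.
  leading term x_1x_2: subtract (-\tfrac{2}{15})·f_1 from \tfrac{2}{3}x_1x_2 + \tfrac{8}{3}x_1 - 2x_2 → \tfrac{8}{3}x_1 - 2x_2 + \tfrac{4}{3}
  leading term x_1: subtract (\tfrac{20}{3})·g_3 from \tfrac{8}{3}x_1 - 2x_2 + \tfrac{4}{3} → 0
  remainder 0.

S(f_2,g_4): lcm = x_1x_2^{2}. S = \tfrac{4}{15}x_1x_2 + \tfrac{8}{3}x_1 + \tfrac{3}{10}x_2^{2} - \tfrac{11}{5}x_2.
  leading term x_1x_2: subtract (-\tfrac{4}{75})·f_1 from \tfrac{4}{15}x_1x_2 + \tfrac{8}{3}x_1 + \tfrac{3}{10}x_2^{2} - \tfrac{11}{5}x_2 → \tfrac{8}{3}x_1 + \tfrac{3}{10}x_2^{2} - \tfrac{11}{5}x_2 + \tfrac{8}{15}
  leading term x_1: subtract (\tfrac{20}{3})·g_3 from \tfrac{8}{3}x_1 + \tfrac{3}{10}x_2^{2} - \tfrac{11}{5}x_2 + \tfrac{8}{15} → \tfrac{3}{10}x_2^{2} - \tfrac{1}{5}x_2 - \tfrac{4}{5}
  leading term x_2^{2}: subtract (\tfrac{2}{5})·g_4 from \tfrac{3}{10}x_2^{2} - \tfrac{1}{5}x_2 - \tfrac{4}{5} → 0
  remainder 0.

S(g_3,g_4): leading monomials are coprime, so the S-polynomial reduces to 0 (Buchberger's first criterion).
Every S-polynomial of the final basis reduces to 0, so we have a Gröbner basis.
Inter-reduce: drop elements whose leading term is divisible by another's, tail-reduce, and make monic.
Reduced Gröbner basis: {x_1 - \tfrac{3}{4}x_2 + \tfrac{1}{2}, x_2^{2} - \tfrac{2}{3}x_2 - \tfrac{8}{3}}.

Buchberger on the second generating set:
h_1 = -10x_1x_2 + 10x_1 - \tfrac{15}{2}x_2 + 22, LT = x_1x_2.
h_2 = 20x_1x_2 - 8x_1 + 6x_2 - 44, LT = x_1x_2.

S(h_1,h_2): lcm = x_1x_2. S = -\tfrac{3}{5}x_1 + \tfrac{9}{20}x_2.
  leading term x_1: no divisor's leading term divides it; move -\tfrac{3}{5}x_1 to the remainder.
  leading term x_2: no divisor's leading term divides it; move \tfrac{9}{20}x_2 to the remainder.
  remainder -\tfrac{3}{5}x_1 + \tfrac{9}{20}x_2 ≠ 0; add k_3 = -\tfrac{3}{5}x_1 + \tfrac{9}{20}x_2 to the basis.

S(h_1,k_3): lcm = x_1x_2. S = -x_1 + \tfrac{3}{4}x_2^{2} + \tfrac{3}{4}x_2 - \tfrac{11}{5}.
  leading term x_1: subtract (\tfrac{5}{3})·k_3 from -x_1 + \tfrac{3}{4}x_2^{2} + \tfrac{3}{4}x_2 - \tfrac{11}{5} → \tfrac{3}{4}x_2^{2} - \tfrac{11}{5}
  leading term x_2^{2}: no divisor's leading term divides it; move \tfrac{3}{4}x_2^{2} to the remainder.
  leading term 1: no divisor's leading term divides it; move -\tfrac{11}{5} to the remainder.
  remainder \tfrac{3}{4}x_2^{2} - \tfrac{11}{5} ≠ 0; add k_4 = \tfrac{3}{4}x_2^{2} - \tfrac{11}{5} to the basis.

S(h_2,k_3): lcm = x_1x_2. S = -\tfrac{2}{5}x_1 + \tfrac{3}{4}x_2^{2} + \tfrac{3}{10}x_2 - \tfrac{11}{5}.
  leading term x_1: subtract (\tfrac{2}{3})·k_3 from -\tfrac{2}{5}x_1 + \tfrac{3}{4}x_2^{2} + \tfrac{3}{10}x_2 - \tfrac{11}{5} → \tfrac{3}{4}x_2^{2} - \tfrac{11}{5}
  leading term x_2^{2}: subtract (1)·k_4 from \tfrac{3}{4}x_2^{2} - \tfrac{11}{5} → 0
  remainder 0.

S(h_1,k_4): lcm = x_1x_2^{2}. S = -x_1x_2 + \tfrac{44}{15}x_1 + \tfrac{3}{4}x_2^{2} - \tfrac{11}{5}x_2.
  leading term x_1x_2: subtract (\tfrac{1}{10})·h_1 from -x_1x_2 + \tfrac{44}{15}x_1 + \tfrac{3}{4}x_2^{2} - \tfrac{11}{5}x_2 → \tfrac{29}{15}x_1 + \tfrac{3}{4}x_2^{2} - \tfrac{29}{20}x_2 - \tfrac{11}{5}
  leading term x_1: subtract (-\tfrac{29}{9})·k_3 from \tfrac{29}{15}x_1 + \tfrac{3}{4}x_2^{2} - \tfrac{29}{20}x_2 - \tfrac{11}{5} → \tfrac{3}{4}x_2^{2} - \tfrac{11}{5}
  leading term x_2^{2}: subtract (1)·k_4 from \tfrac{3}{4}x_2^{2} - \tfrac{11}{5} → 0
  remainder 0.

S(h_2,k_4): lcm = x_1x_2^{2}. S = -\tfrac{2}{5}x_1x_2 + \tfrac{44}{15}x_1 + \tfrac{3}{10}x_2^{2} - \tfrac{11}{5}x_2.
  leading term x_1x_2: subtract (\tfrac{1}{25})·h_1 from -\tfrac{2}{5}x_1x_2 + \tfrac{44}{15}x_1 + \tfrac{3}{10}x_2^{2} - \tfrac{11}{5}x_2 → \tfrac{38}{15}x_1 + \tfrac{3}{10}x_2^{2} - \tfrac{19}{10}x_2 - \tfrac{22}{25}
  leading term x_1: subtract (-\tfrac{38}{9})·k_3 from \tfrac{38}{15}x_1 + \tfrac{3}{10}x_2^{2} - \tfrac{19}{10}x_2 - \tfrac{22}{25} → \tfrac{3}{10}x_2^{2} - \tfrac{22}{25}
  leading term x_2^{2}: subtract (\tfrac{2}{5})·k_4 from \tfrac{3}{10}x_2^{2} - \tfrac{22}{25} → 0
  remainder 0.

S(k_3,k_4): leading monomials are coprime, so the S-polynomial reduces to 0 (Buchberger's first criterion).
Every S-polynomial of the final basis reduces to 0, so we have a Gröbner basis.
Inter-reduce: drop elements whose leading term is divisible by another's, tail-reduce, and make monic.
Reduced Gröbner basis: {x_1 - \tfrac{3}{4}x_2, x_2^{2} - \tfrac{44}{15}}.

These differ, so the ideals are not equal.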